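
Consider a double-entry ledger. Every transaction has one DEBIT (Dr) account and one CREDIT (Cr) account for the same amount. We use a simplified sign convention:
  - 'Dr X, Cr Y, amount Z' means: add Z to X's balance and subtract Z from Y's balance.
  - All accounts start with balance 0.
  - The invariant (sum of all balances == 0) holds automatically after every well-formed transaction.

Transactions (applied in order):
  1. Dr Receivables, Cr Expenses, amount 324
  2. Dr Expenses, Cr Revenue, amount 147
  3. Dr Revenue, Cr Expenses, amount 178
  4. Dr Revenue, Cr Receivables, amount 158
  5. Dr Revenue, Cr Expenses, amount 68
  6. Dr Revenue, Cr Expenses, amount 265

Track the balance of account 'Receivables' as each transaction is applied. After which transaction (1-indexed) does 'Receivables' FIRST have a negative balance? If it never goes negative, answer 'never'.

Answer: never

Derivation:
After txn 1: Receivables=324
After txn 2: Receivables=324
After txn 3: Receivables=324
After txn 4: Receivables=166
After txn 5: Receivables=166
After txn 6: Receivables=166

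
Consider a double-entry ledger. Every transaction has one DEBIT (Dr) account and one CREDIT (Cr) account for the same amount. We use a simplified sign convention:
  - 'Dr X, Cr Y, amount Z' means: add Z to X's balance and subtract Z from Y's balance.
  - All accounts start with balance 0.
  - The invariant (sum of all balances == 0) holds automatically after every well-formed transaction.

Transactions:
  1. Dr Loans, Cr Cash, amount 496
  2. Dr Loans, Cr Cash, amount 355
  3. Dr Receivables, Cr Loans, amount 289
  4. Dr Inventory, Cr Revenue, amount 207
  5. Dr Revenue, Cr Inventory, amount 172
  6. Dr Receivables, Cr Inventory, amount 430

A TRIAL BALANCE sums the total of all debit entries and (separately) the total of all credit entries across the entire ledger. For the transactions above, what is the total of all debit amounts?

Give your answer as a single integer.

Answer: 1949

Derivation:
Txn 1: debit+=496
Txn 2: debit+=355
Txn 3: debit+=289
Txn 4: debit+=207
Txn 5: debit+=172
Txn 6: debit+=430
Total debits = 1949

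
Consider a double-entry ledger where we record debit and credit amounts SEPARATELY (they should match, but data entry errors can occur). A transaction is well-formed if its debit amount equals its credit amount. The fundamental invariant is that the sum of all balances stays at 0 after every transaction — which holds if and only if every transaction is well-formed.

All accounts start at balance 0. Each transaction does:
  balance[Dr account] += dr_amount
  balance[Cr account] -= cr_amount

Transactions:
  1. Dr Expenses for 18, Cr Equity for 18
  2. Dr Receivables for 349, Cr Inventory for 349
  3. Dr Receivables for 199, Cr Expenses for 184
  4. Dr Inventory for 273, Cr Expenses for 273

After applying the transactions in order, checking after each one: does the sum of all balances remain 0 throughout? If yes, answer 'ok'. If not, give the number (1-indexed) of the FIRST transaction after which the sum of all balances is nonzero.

After txn 1: dr=18 cr=18 sum_balances=0
After txn 2: dr=349 cr=349 sum_balances=0
After txn 3: dr=199 cr=184 sum_balances=15
After txn 4: dr=273 cr=273 sum_balances=15

Answer: 3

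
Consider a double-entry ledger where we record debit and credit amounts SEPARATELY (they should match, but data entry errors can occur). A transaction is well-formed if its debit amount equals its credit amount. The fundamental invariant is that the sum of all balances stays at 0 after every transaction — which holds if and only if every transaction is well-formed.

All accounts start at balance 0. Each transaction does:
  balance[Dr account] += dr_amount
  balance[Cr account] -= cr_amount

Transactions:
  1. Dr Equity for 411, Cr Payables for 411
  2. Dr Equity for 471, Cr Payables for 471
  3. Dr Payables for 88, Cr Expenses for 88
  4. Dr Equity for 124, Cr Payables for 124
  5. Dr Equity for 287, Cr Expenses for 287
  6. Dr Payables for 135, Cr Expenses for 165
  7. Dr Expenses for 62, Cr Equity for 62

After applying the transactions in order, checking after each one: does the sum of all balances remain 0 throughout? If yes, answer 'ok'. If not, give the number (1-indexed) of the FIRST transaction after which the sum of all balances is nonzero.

Answer: 6

Derivation:
After txn 1: dr=411 cr=411 sum_balances=0
After txn 2: dr=471 cr=471 sum_balances=0
After txn 3: dr=88 cr=88 sum_balances=0
After txn 4: dr=124 cr=124 sum_balances=0
After txn 5: dr=287 cr=287 sum_balances=0
After txn 6: dr=135 cr=165 sum_balances=-30
After txn 7: dr=62 cr=62 sum_balances=-30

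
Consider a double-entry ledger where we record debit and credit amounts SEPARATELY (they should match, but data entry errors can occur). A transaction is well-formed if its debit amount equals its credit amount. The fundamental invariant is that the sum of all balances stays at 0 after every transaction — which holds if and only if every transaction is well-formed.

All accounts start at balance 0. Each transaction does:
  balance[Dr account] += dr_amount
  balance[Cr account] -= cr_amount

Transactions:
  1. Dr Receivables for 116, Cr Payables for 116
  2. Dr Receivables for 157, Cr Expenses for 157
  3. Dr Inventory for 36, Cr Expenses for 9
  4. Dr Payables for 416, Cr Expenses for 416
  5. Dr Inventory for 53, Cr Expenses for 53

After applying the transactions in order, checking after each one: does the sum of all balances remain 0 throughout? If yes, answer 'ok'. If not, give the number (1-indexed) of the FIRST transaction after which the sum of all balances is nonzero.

Answer: 3

Derivation:
After txn 1: dr=116 cr=116 sum_balances=0
After txn 2: dr=157 cr=157 sum_balances=0
After txn 3: dr=36 cr=9 sum_balances=27
After txn 4: dr=416 cr=416 sum_balances=27
After txn 5: dr=53 cr=53 sum_balances=27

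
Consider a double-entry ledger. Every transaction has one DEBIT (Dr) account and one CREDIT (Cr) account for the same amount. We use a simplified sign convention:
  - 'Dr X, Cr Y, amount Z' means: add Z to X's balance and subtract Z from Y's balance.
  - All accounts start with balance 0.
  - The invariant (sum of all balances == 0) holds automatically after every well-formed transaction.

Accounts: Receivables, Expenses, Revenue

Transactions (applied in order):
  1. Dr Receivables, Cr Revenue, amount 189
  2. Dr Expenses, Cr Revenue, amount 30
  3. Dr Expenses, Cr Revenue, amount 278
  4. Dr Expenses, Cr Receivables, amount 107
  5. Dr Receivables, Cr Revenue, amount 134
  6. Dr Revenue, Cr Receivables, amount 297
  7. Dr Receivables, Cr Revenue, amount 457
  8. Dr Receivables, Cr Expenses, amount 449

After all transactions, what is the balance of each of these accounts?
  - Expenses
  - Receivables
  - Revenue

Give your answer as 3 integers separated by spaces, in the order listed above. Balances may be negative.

After txn 1 (Dr Receivables, Cr Revenue, amount 189): Receivables=189 Revenue=-189
After txn 2 (Dr Expenses, Cr Revenue, amount 30): Expenses=30 Receivables=189 Revenue=-219
After txn 3 (Dr Expenses, Cr Revenue, amount 278): Expenses=308 Receivables=189 Revenue=-497
After txn 4 (Dr Expenses, Cr Receivables, amount 107): Expenses=415 Receivables=82 Revenue=-497
After txn 5 (Dr Receivables, Cr Revenue, amount 134): Expenses=415 Receivables=216 Revenue=-631
After txn 6 (Dr Revenue, Cr Receivables, amount 297): Expenses=415 Receivables=-81 Revenue=-334
After txn 7 (Dr Receivables, Cr Revenue, amount 457): Expenses=415 Receivables=376 Revenue=-791
After txn 8 (Dr Receivables, Cr Expenses, amount 449): Expenses=-34 Receivables=825 Revenue=-791

Answer: -34 825 -791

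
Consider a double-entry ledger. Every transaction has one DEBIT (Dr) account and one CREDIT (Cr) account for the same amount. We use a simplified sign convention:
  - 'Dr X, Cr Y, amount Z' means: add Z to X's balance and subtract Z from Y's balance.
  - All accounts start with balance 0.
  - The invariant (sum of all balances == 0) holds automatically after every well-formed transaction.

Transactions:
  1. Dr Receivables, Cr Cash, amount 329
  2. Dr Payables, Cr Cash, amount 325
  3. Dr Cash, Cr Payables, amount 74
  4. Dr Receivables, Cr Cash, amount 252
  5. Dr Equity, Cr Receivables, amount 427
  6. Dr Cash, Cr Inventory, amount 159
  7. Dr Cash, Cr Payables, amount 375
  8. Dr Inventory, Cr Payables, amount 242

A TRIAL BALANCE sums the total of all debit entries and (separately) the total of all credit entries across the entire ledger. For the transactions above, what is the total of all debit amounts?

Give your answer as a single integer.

Answer: 2183

Derivation:
Txn 1: debit+=329
Txn 2: debit+=325
Txn 3: debit+=74
Txn 4: debit+=252
Txn 5: debit+=427
Txn 6: debit+=159
Txn 7: debit+=375
Txn 8: debit+=242
Total debits = 2183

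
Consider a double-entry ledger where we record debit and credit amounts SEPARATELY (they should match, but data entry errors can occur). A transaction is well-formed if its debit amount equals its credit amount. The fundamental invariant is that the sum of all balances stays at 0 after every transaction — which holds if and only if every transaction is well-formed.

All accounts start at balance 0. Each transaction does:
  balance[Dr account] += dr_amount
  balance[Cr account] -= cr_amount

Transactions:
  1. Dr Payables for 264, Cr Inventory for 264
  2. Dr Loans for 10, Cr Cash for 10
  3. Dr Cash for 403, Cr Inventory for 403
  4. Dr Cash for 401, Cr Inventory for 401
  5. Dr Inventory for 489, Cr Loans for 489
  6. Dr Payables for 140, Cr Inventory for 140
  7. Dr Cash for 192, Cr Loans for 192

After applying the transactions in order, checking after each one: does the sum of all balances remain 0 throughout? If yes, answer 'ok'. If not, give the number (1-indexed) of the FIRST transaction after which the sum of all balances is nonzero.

After txn 1: dr=264 cr=264 sum_balances=0
After txn 2: dr=10 cr=10 sum_balances=0
After txn 3: dr=403 cr=403 sum_balances=0
After txn 4: dr=401 cr=401 sum_balances=0
After txn 5: dr=489 cr=489 sum_balances=0
After txn 6: dr=140 cr=140 sum_balances=0
After txn 7: dr=192 cr=192 sum_balances=0

Answer: ok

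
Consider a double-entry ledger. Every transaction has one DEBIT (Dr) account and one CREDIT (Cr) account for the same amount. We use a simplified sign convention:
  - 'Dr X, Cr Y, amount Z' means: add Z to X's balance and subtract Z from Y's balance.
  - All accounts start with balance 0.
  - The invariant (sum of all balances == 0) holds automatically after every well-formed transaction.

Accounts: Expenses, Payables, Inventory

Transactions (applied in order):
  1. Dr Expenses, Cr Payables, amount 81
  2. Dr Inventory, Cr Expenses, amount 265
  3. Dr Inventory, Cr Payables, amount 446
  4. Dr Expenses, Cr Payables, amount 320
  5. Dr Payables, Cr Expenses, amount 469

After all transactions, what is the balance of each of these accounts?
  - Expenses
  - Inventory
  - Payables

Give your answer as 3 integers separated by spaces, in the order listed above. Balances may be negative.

Answer: -333 711 -378

Derivation:
After txn 1 (Dr Expenses, Cr Payables, amount 81): Expenses=81 Payables=-81
After txn 2 (Dr Inventory, Cr Expenses, amount 265): Expenses=-184 Inventory=265 Payables=-81
After txn 3 (Dr Inventory, Cr Payables, amount 446): Expenses=-184 Inventory=711 Payables=-527
After txn 4 (Dr Expenses, Cr Payables, amount 320): Expenses=136 Inventory=711 Payables=-847
After txn 5 (Dr Payables, Cr Expenses, amount 469): Expenses=-333 Inventory=711 Payables=-378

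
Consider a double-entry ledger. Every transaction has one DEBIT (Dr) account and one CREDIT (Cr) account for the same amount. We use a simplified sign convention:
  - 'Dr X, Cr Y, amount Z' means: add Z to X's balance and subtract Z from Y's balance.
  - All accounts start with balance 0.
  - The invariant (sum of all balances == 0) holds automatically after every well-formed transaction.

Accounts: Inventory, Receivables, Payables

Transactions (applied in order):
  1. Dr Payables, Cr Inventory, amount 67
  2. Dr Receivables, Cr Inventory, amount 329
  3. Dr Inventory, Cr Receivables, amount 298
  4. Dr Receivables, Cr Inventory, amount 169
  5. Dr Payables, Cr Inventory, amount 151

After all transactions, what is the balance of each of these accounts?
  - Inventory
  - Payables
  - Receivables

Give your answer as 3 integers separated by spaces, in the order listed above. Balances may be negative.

Answer: -418 218 200

Derivation:
After txn 1 (Dr Payables, Cr Inventory, amount 67): Inventory=-67 Payables=67
After txn 2 (Dr Receivables, Cr Inventory, amount 329): Inventory=-396 Payables=67 Receivables=329
After txn 3 (Dr Inventory, Cr Receivables, amount 298): Inventory=-98 Payables=67 Receivables=31
After txn 4 (Dr Receivables, Cr Inventory, amount 169): Inventory=-267 Payables=67 Receivables=200
After txn 5 (Dr Payables, Cr Inventory, amount 151): Inventory=-418 Payables=218 Receivables=200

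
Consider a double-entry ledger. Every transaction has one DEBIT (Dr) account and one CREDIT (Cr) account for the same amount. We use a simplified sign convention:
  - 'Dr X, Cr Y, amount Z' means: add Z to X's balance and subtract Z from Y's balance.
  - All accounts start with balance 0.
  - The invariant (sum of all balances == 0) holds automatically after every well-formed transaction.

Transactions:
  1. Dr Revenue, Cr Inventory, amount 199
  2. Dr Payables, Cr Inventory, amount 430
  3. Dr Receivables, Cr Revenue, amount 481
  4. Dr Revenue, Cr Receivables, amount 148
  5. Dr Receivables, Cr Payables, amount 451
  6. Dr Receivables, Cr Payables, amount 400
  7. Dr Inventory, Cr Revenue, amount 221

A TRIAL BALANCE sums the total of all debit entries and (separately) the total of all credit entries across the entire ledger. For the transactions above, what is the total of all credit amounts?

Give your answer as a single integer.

Answer: 2330

Derivation:
Txn 1: credit+=199
Txn 2: credit+=430
Txn 3: credit+=481
Txn 4: credit+=148
Txn 5: credit+=451
Txn 6: credit+=400
Txn 7: credit+=221
Total credits = 2330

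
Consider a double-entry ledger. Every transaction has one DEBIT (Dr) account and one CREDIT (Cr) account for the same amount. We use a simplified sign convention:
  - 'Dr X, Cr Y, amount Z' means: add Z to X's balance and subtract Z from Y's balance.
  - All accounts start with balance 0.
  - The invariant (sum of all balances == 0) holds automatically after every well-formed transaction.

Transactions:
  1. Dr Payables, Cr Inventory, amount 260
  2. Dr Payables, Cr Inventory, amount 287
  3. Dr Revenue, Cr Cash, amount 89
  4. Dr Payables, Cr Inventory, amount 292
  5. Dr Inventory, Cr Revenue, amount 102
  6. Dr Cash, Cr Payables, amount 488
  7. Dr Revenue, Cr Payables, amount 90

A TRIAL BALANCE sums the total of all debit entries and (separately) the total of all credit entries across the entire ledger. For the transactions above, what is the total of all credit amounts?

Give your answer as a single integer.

Txn 1: credit+=260
Txn 2: credit+=287
Txn 3: credit+=89
Txn 4: credit+=292
Txn 5: credit+=102
Txn 6: credit+=488
Txn 7: credit+=90
Total credits = 1608

Answer: 1608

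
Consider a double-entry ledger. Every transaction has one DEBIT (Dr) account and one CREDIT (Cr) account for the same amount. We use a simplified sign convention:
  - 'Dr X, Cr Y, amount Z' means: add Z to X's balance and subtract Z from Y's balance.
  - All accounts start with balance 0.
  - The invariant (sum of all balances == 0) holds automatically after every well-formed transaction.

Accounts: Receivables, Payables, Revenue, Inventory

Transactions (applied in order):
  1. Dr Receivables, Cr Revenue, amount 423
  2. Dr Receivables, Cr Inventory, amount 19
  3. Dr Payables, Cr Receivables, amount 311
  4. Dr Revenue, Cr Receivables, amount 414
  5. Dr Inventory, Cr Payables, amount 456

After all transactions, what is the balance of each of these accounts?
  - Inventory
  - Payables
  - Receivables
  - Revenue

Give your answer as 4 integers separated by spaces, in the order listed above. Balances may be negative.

Answer: 437 -145 -283 -9

Derivation:
After txn 1 (Dr Receivables, Cr Revenue, amount 423): Receivables=423 Revenue=-423
After txn 2 (Dr Receivables, Cr Inventory, amount 19): Inventory=-19 Receivables=442 Revenue=-423
After txn 3 (Dr Payables, Cr Receivables, amount 311): Inventory=-19 Payables=311 Receivables=131 Revenue=-423
After txn 4 (Dr Revenue, Cr Receivables, amount 414): Inventory=-19 Payables=311 Receivables=-283 Revenue=-9
After txn 5 (Dr Inventory, Cr Payables, amount 456): Inventory=437 Payables=-145 Receivables=-283 Revenue=-9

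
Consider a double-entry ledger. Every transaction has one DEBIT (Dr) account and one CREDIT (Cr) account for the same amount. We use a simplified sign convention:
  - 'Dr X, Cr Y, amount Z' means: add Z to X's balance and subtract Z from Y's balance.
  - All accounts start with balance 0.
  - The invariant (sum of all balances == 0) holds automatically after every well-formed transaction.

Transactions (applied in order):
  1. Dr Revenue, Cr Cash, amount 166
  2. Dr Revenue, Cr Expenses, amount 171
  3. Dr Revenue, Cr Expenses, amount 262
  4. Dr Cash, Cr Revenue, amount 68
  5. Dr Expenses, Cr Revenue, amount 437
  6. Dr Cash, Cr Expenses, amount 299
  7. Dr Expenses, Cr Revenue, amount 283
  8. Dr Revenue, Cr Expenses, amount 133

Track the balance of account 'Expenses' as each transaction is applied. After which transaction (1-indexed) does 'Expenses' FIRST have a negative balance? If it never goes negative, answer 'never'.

After txn 1: Expenses=0
After txn 2: Expenses=-171

Answer: 2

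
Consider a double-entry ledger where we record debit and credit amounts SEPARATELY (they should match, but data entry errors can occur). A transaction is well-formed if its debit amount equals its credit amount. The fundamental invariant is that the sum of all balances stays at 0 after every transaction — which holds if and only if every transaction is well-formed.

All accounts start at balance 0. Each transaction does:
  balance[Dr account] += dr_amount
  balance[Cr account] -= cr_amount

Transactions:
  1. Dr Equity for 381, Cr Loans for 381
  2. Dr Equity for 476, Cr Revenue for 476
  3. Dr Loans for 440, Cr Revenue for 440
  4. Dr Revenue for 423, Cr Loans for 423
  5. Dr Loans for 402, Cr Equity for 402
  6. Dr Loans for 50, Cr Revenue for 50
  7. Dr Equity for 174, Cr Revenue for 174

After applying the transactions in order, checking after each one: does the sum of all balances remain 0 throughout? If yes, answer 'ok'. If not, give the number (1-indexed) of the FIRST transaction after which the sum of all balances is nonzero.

After txn 1: dr=381 cr=381 sum_balances=0
After txn 2: dr=476 cr=476 sum_balances=0
After txn 3: dr=440 cr=440 sum_balances=0
After txn 4: dr=423 cr=423 sum_balances=0
After txn 5: dr=402 cr=402 sum_balances=0
After txn 6: dr=50 cr=50 sum_balances=0
After txn 7: dr=174 cr=174 sum_balances=0

Answer: ok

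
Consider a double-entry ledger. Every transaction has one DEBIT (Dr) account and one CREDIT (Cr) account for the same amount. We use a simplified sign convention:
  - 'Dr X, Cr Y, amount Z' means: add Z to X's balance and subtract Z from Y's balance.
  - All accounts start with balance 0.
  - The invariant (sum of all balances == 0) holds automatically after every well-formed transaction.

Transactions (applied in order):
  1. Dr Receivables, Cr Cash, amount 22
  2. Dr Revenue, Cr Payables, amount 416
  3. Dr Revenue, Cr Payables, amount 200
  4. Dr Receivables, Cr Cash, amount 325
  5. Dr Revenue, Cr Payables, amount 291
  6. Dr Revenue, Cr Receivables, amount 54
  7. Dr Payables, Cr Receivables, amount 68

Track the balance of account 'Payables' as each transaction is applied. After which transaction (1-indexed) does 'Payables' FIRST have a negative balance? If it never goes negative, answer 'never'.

Answer: 2

Derivation:
After txn 1: Payables=0
After txn 2: Payables=-416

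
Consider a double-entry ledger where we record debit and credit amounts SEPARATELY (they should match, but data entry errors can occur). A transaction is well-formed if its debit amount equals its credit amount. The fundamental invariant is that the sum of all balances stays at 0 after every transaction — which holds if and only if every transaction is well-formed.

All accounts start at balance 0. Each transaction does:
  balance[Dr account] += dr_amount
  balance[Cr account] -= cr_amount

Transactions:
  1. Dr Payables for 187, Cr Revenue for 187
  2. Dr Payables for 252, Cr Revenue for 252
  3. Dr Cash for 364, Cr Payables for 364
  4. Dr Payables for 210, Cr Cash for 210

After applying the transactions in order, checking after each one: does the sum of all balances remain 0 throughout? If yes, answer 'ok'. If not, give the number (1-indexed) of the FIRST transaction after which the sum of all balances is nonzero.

Answer: ok

Derivation:
After txn 1: dr=187 cr=187 sum_balances=0
After txn 2: dr=252 cr=252 sum_balances=0
After txn 3: dr=364 cr=364 sum_balances=0
After txn 4: dr=210 cr=210 sum_balances=0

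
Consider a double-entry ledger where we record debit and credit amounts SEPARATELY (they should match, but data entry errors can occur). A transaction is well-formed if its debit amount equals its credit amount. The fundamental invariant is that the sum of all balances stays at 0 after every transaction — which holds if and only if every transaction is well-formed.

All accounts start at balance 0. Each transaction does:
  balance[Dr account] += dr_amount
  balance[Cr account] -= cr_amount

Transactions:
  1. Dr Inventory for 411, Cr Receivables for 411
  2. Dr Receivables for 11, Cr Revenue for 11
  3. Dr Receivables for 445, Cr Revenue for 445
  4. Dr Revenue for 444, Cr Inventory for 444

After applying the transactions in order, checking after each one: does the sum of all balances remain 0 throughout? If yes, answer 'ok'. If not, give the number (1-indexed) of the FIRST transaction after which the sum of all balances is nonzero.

After txn 1: dr=411 cr=411 sum_balances=0
After txn 2: dr=11 cr=11 sum_balances=0
After txn 3: dr=445 cr=445 sum_balances=0
After txn 4: dr=444 cr=444 sum_balances=0

Answer: ok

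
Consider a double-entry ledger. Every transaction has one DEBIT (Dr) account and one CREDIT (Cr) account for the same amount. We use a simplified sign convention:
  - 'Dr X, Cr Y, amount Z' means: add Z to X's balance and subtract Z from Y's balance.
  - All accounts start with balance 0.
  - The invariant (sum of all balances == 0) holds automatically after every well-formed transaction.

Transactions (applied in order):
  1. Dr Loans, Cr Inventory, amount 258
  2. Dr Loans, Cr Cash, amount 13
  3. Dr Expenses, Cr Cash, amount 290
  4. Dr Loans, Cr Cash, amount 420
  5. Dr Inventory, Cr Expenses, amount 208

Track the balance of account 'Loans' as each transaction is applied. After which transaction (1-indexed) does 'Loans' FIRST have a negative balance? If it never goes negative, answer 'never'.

Answer: never

Derivation:
After txn 1: Loans=258
After txn 2: Loans=271
After txn 3: Loans=271
After txn 4: Loans=691
After txn 5: Loans=691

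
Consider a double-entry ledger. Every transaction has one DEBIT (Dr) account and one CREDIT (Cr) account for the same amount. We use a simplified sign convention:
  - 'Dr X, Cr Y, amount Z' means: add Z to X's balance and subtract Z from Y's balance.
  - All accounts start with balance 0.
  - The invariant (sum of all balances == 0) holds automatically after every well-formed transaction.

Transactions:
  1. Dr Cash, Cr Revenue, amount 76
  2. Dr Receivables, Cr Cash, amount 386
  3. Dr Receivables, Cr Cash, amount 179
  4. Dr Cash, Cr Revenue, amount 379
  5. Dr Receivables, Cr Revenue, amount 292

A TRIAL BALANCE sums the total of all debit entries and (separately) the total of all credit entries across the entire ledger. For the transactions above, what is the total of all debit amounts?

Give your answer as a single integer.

Answer: 1312

Derivation:
Txn 1: debit+=76
Txn 2: debit+=386
Txn 3: debit+=179
Txn 4: debit+=379
Txn 5: debit+=292
Total debits = 1312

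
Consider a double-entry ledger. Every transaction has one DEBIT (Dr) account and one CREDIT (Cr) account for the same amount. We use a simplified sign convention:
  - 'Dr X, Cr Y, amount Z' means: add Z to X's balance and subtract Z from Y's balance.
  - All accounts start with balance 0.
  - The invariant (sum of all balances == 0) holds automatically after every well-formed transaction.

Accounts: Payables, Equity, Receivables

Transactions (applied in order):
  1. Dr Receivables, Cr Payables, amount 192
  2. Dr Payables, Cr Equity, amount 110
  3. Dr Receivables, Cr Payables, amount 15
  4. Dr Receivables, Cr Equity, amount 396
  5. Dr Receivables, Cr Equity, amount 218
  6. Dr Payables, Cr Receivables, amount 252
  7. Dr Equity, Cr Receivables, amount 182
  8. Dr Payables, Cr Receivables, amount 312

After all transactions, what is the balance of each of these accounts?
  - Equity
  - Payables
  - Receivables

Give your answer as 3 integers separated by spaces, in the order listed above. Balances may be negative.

Answer: -542 467 75

Derivation:
After txn 1 (Dr Receivables, Cr Payables, amount 192): Payables=-192 Receivables=192
After txn 2 (Dr Payables, Cr Equity, amount 110): Equity=-110 Payables=-82 Receivables=192
After txn 3 (Dr Receivables, Cr Payables, amount 15): Equity=-110 Payables=-97 Receivables=207
After txn 4 (Dr Receivables, Cr Equity, amount 396): Equity=-506 Payables=-97 Receivables=603
After txn 5 (Dr Receivables, Cr Equity, amount 218): Equity=-724 Payables=-97 Receivables=821
After txn 6 (Dr Payables, Cr Receivables, amount 252): Equity=-724 Payables=155 Receivables=569
After txn 7 (Dr Equity, Cr Receivables, amount 182): Equity=-542 Payables=155 Receivables=387
After txn 8 (Dr Payables, Cr Receivables, amount 312): Equity=-542 Payables=467 Receivables=75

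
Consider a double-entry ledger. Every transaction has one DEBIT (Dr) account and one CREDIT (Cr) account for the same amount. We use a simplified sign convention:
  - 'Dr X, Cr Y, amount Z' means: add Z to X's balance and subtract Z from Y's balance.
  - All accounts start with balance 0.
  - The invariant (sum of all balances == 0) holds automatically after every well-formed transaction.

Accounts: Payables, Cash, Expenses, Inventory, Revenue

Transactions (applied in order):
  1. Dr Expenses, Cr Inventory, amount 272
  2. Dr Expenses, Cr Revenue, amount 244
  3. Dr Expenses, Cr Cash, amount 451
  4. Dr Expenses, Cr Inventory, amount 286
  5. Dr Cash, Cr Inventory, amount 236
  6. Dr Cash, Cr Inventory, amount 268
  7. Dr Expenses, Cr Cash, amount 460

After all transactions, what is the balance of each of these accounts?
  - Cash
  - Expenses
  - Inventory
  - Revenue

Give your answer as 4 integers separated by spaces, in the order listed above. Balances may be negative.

Answer: -407 1713 -1062 -244

Derivation:
After txn 1 (Dr Expenses, Cr Inventory, amount 272): Expenses=272 Inventory=-272
After txn 2 (Dr Expenses, Cr Revenue, amount 244): Expenses=516 Inventory=-272 Revenue=-244
After txn 3 (Dr Expenses, Cr Cash, amount 451): Cash=-451 Expenses=967 Inventory=-272 Revenue=-244
After txn 4 (Dr Expenses, Cr Inventory, amount 286): Cash=-451 Expenses=1253 Inventory=-558 Revenue=-244
After txn 5 (Dr Cash, Cr Inventory, amount 236): Cash=-215 Expenses=1253 Inventory=-794 Revenue=-244
After txn 6 (Dr Cash, Cr Inventory, amount 268): Cash=53 Expenses=1253 Inventory=-1062 Revenue=-244
After txn 7 (Dr Expenses, Cr Cash, amount 460): Cash=-407 Expenses=1713 Inventory=-1062 Revenue=-244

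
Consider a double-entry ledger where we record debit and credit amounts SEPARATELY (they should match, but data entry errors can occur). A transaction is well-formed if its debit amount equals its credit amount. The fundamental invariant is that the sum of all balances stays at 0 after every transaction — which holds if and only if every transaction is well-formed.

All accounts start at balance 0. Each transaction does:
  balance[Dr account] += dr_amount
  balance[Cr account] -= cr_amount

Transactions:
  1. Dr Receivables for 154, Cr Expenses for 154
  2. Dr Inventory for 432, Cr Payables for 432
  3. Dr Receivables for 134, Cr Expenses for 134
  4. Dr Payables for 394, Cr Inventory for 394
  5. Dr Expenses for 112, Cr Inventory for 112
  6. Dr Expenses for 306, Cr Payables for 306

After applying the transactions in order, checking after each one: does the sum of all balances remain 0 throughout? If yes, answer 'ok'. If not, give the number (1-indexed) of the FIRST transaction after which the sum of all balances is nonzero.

Answer: ok

Derivation:
After txn 1: dr=154 cr=154 sum_balances=0
After txn 2: dr=432 cr=432 sum_balances=0
After txn 3: dr=134 cr=134 sum_balances=0
After txn 4: dr=394 cr=394 sum_balances=0
After txn 5: dr=112 cr=112 sum_balances=0
After txn 6: dr=306 cr=306 sum_balances=0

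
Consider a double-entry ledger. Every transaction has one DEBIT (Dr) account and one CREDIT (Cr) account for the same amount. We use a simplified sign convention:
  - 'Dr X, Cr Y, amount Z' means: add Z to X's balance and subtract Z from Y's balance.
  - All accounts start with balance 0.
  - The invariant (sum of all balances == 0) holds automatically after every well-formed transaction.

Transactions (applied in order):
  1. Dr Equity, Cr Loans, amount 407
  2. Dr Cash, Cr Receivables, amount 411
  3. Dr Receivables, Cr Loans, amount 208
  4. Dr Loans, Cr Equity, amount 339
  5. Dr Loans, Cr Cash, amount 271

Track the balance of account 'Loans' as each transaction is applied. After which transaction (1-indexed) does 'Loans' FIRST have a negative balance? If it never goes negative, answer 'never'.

After txn 1: Loans=-407

Answer: 1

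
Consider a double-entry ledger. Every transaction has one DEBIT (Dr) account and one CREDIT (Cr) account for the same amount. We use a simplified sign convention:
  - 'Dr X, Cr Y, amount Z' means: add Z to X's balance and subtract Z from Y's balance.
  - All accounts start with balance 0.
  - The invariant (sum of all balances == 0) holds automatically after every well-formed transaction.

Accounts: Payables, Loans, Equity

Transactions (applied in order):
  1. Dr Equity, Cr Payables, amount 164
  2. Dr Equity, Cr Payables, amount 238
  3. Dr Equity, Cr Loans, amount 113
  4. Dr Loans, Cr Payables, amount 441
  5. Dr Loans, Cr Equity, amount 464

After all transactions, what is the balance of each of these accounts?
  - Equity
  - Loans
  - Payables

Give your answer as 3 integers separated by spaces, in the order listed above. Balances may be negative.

Answer: 51 792 -843

Derivation:
After txn 1 (Dr Equity, Cr Payables, amount 164): Equity=164 Payables=-164
After txn 2 (Dr Equity, Cr Payables, amount 238): Equity=402 Payables=-402
After txn 3 (Dr Equity, Cr Loans, amount 113): Equity=515 Loans=-113 Payables=-402
After txn 4 (Dr Loans, Cr Payables, amount 441): Equity=515 Loans=328 Payables=-843
After txn 5 (Dr Loans, Cr Equity, amount 464): Equity=51 Loans=792 Payables=-843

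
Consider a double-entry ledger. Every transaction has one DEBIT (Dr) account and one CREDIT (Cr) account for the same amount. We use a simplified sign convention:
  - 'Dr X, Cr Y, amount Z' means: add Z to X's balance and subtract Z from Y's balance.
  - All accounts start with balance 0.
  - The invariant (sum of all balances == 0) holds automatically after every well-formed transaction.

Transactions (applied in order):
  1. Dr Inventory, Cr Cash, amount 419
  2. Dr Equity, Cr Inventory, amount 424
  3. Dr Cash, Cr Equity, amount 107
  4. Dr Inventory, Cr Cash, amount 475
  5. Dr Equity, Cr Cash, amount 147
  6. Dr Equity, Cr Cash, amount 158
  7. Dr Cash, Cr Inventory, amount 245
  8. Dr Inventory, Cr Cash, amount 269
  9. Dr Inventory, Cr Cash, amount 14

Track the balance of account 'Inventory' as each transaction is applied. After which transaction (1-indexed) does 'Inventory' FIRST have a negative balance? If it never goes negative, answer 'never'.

Answer: 2

Derivation:
After txn 1: Inventory=419
After txn 2: Inventory=-5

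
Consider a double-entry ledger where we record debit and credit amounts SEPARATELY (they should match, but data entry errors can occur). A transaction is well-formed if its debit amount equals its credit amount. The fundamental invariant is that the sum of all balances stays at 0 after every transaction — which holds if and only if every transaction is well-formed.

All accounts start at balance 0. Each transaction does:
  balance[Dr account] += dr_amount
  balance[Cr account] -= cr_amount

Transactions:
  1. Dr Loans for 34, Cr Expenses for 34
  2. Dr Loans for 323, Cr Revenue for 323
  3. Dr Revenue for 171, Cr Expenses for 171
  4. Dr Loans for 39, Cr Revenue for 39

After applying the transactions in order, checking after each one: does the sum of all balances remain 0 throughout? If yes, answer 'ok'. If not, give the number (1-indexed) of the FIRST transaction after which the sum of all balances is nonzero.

After txn 1: dr=34 cr=34 sum_balances=0
After txn 2: dr=323 cr=323 sum_balances=0
After txn 3: dr=171 cr=171 sum_balances=0
After txn 4: dr=39 cr=39 sum_balances=0

Answer: ok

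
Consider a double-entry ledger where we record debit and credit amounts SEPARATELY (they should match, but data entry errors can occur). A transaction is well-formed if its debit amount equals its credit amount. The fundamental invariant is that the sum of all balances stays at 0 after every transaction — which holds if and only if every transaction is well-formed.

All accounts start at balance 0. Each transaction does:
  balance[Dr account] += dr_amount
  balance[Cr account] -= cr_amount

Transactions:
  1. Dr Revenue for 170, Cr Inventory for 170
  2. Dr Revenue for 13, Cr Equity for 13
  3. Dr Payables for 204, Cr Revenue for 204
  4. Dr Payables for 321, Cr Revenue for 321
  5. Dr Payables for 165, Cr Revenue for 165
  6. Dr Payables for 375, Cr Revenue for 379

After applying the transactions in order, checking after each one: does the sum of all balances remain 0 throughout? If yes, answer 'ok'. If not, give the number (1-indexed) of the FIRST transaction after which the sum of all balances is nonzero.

After txn 1: dr=170 cr=170 sum_balances=0
After txn 2: dr=13 cr=13 sum_balances=0
After txn 3: dr=204 cr=204 sum_balances=0
After txn 4: dr=321 cr=321 sum_balances=0
After txn 5: dr=165 cr=165 sum_balances=0
After txn 6: dr=375 cr=379 sum_balances=-4

Answer: 6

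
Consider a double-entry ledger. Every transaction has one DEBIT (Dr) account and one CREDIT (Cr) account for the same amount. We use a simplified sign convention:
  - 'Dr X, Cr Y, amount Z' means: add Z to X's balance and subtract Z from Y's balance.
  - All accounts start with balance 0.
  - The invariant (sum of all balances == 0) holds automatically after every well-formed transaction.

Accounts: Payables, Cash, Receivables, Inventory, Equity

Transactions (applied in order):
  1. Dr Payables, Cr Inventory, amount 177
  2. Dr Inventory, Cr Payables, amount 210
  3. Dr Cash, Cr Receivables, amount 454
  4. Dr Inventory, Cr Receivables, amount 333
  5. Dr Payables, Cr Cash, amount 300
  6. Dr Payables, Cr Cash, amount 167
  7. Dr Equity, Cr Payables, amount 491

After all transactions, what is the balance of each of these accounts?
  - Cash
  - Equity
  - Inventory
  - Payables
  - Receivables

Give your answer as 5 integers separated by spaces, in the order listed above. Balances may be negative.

Answer: -13 491 366 -57 -787

Derivation:
After txn 1 (Dr Payables, Cr Inventory, amount 177): Inventory=-177 Payables=177
After txn 2 (Dr Inventory, Cr Payables, amount 210): Inventory=33 Payables=-33
After txn 3 (Dr Cash, Cr Receivables, amount 454): Cash=454 Inventory=33 Payables=-33 Receivables=-454
After txn 4 (Dr Inventory, Cr Receivables, amount 333): Cash=454 Inventory=366 Payables=-33 Receivables=-787
After txn 5 (Dr Payables, Cr Cash, amount 300): Cash=154 Inventory=366 Payables=267 Receivables=-787
After txn 6 (Dr Payables, Cr Cash, amount 167): Cash=-13 Inventory=366 Payables=434 Receivables=-787
After txn 7 (Dr Equity, Cr Payables, amount 491): Cash=-13 Equity=491 Inventory=366 Payables=-57 Receivables=-787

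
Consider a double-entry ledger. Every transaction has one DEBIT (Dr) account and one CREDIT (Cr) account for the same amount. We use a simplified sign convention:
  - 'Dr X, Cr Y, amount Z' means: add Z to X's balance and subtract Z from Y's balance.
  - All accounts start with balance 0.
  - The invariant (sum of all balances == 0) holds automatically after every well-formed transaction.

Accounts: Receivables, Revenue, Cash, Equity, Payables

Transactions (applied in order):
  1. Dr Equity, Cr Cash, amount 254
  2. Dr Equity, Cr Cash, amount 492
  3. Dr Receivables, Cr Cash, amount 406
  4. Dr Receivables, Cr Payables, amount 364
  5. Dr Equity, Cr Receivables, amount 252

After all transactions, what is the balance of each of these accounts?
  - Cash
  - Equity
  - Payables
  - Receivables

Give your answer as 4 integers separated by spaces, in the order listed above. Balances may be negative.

Answer: -1152 998 -364 518

Derivation:
After txn 1 (Dr Equity, Cr Cash, amount 254): Cash=-254 Equity=254
After txn 2 (Dr Equity, Cr Cash, amount 492): Cash=-746 Equity=746
After txn 3 (Dr Receivables, Cr Cash, amount 406): Cash=-1152 Equity=746 Receivables=406
After txn 4 (Dr Receivables, Cr Payables, amount 364): Cash=-1152 Equity=746 Payables=-364 Receivables=770
After txn 5 (Dr Equity, Cr Receivables, amount 252): Cash=-1152 Equity=998 Payables=-364 Receivables=518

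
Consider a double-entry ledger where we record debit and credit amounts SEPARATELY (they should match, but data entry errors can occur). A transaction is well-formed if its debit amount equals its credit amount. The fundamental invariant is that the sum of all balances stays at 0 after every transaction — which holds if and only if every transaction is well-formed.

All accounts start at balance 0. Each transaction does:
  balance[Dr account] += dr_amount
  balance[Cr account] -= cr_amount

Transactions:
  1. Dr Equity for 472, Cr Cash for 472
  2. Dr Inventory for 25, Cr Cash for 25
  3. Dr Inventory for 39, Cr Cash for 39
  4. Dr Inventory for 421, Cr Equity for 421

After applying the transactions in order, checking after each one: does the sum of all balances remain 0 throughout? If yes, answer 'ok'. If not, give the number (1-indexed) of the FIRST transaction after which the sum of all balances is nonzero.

Answer: ok

Derivation:
After txn 1: dr=472 cr=472 sum_balances=0
After txn 2: dr=25 cr=25 sum_balances=0
After txn 3: dr=39 cr=39 sum_balances=0
After txn 4: dr=421 cr=421 sum_balances=0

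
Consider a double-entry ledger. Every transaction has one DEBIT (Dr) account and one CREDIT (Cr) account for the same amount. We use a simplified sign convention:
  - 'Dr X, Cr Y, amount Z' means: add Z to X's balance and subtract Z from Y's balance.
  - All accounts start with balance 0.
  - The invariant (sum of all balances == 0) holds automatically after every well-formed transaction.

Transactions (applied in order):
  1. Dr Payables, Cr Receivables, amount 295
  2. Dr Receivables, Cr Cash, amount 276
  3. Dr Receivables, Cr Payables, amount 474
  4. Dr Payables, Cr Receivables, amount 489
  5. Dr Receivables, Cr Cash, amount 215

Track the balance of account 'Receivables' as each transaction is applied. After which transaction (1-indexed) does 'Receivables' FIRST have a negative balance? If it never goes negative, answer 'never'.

After txn 1: Receivables=-295

Answer: 1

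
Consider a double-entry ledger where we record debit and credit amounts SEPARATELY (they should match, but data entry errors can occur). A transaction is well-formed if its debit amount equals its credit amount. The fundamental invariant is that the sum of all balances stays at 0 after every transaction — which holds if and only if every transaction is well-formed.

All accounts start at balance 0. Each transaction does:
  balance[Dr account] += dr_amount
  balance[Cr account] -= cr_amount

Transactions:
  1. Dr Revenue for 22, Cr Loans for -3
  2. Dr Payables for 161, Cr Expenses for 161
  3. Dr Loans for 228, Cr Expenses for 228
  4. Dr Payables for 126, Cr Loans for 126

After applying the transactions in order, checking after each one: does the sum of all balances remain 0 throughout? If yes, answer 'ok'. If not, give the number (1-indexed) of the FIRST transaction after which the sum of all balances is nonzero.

After txn 1: dr=22 cr=-3 sum_balances=25
After txn 2: dr=161 cr=161 sum_balances=25
After txn 3: dr=228 cr=228 sum_balances=25
After txn 4: dr=126 cr=126 sum_balances=25

Answer: 1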